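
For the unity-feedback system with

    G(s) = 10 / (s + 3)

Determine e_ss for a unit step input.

G(s) has no poles at the origin.
This is a Type 0 system. Kp = lim_{s→0} G(s) = 10/3.
e_ss = 1/(1 + Kp) = 1/(1 + 10/3) = 3/13 ≈ 0.2308.

e_ss = 0.2308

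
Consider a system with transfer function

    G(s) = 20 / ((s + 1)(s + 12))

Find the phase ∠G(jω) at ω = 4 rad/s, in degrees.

At s = j4: numerator = 20, denominator = -4 + j52.
∠G = ∠num − ∠den = 0° − (94.399°) = -94.40°.

∠G(j4) ≈ -94.40°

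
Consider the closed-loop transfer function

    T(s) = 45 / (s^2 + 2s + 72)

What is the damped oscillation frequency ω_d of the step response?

Comparing s^2 + 2s + 72 to s^2 + 2ζωₙs + ωₙ²: ωₙ = √72 ≈ 8.485 rad/s and ζ = 2/(2·√72) ≈ 0.1179.
ζωₙ = 2/2 = 1, so ω_d = ωₙ√(1−ζ²) = √(ωₙ² − (ζωₙ)²) = √(72 − 1²) = √71 ≈ 8.426 rad/s.

ω_d ≈ 8.426 rad/s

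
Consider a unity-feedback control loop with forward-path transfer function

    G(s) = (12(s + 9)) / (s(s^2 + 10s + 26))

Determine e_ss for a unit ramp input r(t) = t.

G(s) has one pole at the origin.
This is a Type 1 system. Kv = lim_{s→0} s·G(s) = 108/26 = 54/13.
e_ss = 1/Kv = 1/(54/13) = 13/54 ≈ 0.2407.

e_ss = 0.2407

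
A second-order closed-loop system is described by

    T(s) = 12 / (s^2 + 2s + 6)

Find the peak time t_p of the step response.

Comparing s^2 + 2s + 6 to s^2 + 2ζωₙs + ωₙ²: ωₙ = √6 ≈ 2.449 rad/s and ζ = 2/(2·√6) ≈ 0.4082.
ζωₙ = 2/2 = 1, so ω_d = ωₙ√(1−ζ²) = √(ωₙ² − (ζωₙ)²) = √(6 − 1²) = √5 ≈ 2.236 rad/s.
t_p = π/ω_d = π/2.236 ≈ 1.405 s.

t_p ≈ 1.405 s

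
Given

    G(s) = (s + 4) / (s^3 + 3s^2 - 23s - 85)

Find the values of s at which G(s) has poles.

s = -4 ± j, 5

The poles are the roots of the denominator s^3 + 3s^2 - 23s - 85 = 0.
Trying s = 5: the polynomial evaluates to 0, so (s - 5) is a factor.
Dividing out leaves s^2 + 8s + 17 = 0.
The quadratic formula then gives s = -4 ± 1j.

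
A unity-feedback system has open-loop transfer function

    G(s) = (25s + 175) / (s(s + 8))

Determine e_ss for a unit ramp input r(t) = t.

G(s) has one pole at the origin.
This is a Type 1 system. Kv = lim_{s→0} s·G(s) = 175/8.
e_ss = 1/Kv = 1/(175/8) = 8/175 ≈ 0.04571.

e_ss = 0.04571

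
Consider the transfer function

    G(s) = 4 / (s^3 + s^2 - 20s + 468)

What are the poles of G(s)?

The poles are the roots of the denominator s^3 + s^2 - 20s + 468 = 0.
Trying s = -9: the polynomial evaluates to 0, so (s + 9) is a factor.
Dividing out leaves s^2 - 8s + 52 = 0.
The quadratic formula then gives s = 4 ± 6j.

s = 4 ± 6j, -9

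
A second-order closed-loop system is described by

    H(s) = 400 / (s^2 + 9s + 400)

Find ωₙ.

Compare the denominator to the standard form s^2 + 2ζωₙs + ωₙ².
ωₙ² = 400, so ωₙ = 20 rad/s.

ωₙ = 20 rad/s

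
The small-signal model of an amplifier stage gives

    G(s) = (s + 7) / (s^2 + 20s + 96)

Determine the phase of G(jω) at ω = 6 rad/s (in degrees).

∠G(j6) ≈ -22.83°

At s = j6: numerator = 7 + j6, denominator = 60 + j120.
∠G = ∠num − ∠den = 40.601° − (63.435°) = -22.83°.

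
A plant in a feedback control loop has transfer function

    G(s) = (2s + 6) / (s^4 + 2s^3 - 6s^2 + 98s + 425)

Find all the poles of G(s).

The poles are the roots of the denominator s^4 + 2s^3 - 6s^2 + 98s + 425 = 0.
No real roots exist; factor into two real quadratics: (s^2 - 6s + 25)(s^2 + 8s + 17) = 0.
Each quadratic gives a conjugate pair via the quadratic formula.

s = 3 + 4j, 3 - 4j, -4 + j, -4 - j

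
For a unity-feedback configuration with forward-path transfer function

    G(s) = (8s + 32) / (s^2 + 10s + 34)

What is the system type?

Type 0

The denominator has no factor of s at the origin — no free integrator — so this is a Type 0 system.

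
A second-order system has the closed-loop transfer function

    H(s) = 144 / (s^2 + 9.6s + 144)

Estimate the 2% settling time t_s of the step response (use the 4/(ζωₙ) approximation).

Comparing s^2 + 9.6s + 144 to s^2 + 2ζωₙs + ωₙ²: ωₙ = 12 rad/s and ζ = 9.6/(2·12) = 0.4.
ζωₙ = 9.6/2 = 4.8, so t_s ≈ 4/(ζωₙ) = 4/4.8 ≈ 0.8333 s.

t_s ≈ 0.8333 s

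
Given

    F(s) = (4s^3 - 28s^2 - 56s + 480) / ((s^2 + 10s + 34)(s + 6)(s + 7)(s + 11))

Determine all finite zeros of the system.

s = 5, 6, -4

Set the numerator to zero: 4s^3 - 28s^2 - 56s + 480 = 0, i.e. 4·(s^3 - 7s^2 - 14s + 120) = 0.
Factoring: (s - 5)(s - 6)(s + 4) = 0.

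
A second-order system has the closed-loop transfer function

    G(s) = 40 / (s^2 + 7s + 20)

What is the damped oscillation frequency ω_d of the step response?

Comparing s^2 + 7s + 20 to s^2 + 2ζωₙs + ωₙ²: ωₙ = √20 ≈ 4.472 rad/s and ζ = 7/(2·√20) ≈ 0.7826.
ζωₙ = 7/2 = 3.5, so ω_d = ωₙ√(1−ζ²) = √(ωₙ² − (ζωₙ)²) = √(20 − 3.5²) = √7.75 ≈ 2.784 rad/s.

ω_d ≈ 2.784 rad/s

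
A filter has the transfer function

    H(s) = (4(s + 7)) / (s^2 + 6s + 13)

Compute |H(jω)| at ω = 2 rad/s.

Substitute s = j2: numerator = 28 + j8, denominator = 9 + j12.
|H(j2)| = |28 + j8| / |9 + j12| = 29.120 / 15 ≈ 1.941.

|H(j2)| ≈ 1.941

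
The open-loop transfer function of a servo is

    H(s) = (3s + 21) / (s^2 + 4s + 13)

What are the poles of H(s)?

s = -2 + 3j, -2 - 3j

The poles are the roots of the denominator s^2 + 4s + 13 = 0.
Using the quadratic formula: s = (-4 ± √(-36))/2 = -2 ± 3j.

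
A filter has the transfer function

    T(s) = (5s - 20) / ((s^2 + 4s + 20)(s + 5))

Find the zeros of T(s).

s = 4

Set the numerator to zero: 5s - 20 = 0, i.e. 5·(s - 4) = 0.
So s = 4.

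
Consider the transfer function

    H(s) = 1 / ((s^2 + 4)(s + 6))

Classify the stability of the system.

The poles can be read from the denominator factors: s = 2j, -2j, -6.
Since the simple pole(s) at s = ±2j lie on the jω-axis with none in the right half-plane, the system is marginally stable.

marginally stable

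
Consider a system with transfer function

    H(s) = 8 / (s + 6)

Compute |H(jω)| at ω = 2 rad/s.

|H(j2)| ≈ 1.265

Substitute s = j2: numerator = 8, denominator = 6 + j2.
|H(j2)| = |8| / |6 + j2| = 8 / 6.3246 ≈ 1.265.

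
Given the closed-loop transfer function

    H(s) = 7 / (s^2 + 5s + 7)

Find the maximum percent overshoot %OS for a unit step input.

%OS ≈ 0.0115%

Comparing s^2 + 5s + 7 to s^2 + 2ζωₙs + ωₙ²: ωₙ = √7 ≈ 2.646 rad/s and ζ = 5/(2·√7) ≈ 0.9449.
%OS = 100·exp(−πζ/√(1−ζ²)) = 100·exp(−π·0.9449/√(1−0.9449²)) ≈ 0.0115%.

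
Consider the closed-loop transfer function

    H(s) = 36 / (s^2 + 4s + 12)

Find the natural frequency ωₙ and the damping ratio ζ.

ωₙ ≈ 3.464 rad/s, ζ ≈ 0.5774

Compare the denominator to the standard form s^2 + 2ζωₙs + ωₙ².
ωₙ² = 12, so ωₙ = √12 ≈ 3.464 rad/s.
2ζωₙ = 4, so ζ = 4/(2·√12) ≈ 0.5774.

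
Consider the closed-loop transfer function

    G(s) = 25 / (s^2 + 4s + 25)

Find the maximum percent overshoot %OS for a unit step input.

Comparing s^2 + 4s + 25 to s^2 + 2ζωₙs + ωₙ²: ωₙ = 5 rad/s and ζ = 4/(2·5) = 0.4.
%OS = 100·exp(−πζ/√(1−ζ²)) = 100·exp(−π·0.4/√(1−0.4²)) ≈ 25.4%.

%OS ≈ 25.4%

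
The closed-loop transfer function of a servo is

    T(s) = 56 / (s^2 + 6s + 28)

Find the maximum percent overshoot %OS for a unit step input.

Comparing s^2 + 6s + 28 to s^2 + 2ζωₙs + ωₙ²: ωₙ = √28 ≈ 5.292 rad/s and ζ = 6/(2·√28) ≈ 0.5669.
%OS = 100·exp(−πζ/√(1−ζ²)) = 100·exp(−π·0.5669/√(1−0.5669²)) ≈ 11.5%.

%OS ≈ 11.5%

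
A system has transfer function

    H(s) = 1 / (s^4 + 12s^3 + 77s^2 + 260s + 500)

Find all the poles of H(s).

s = -4 + 3j, -4 - 3j, -2 + 4j, -2 - 4j

The poles are the roots of the denominator s^4 + 12s^3 + 77s^2 + 260s + 500 = 0.
No real roots exist; factor into two real quadratics: (s^2 + 8s + 25)(s^2 + 4s + 20) = 0.
Each quadratic gives a conjugate pair via the quadratic formula.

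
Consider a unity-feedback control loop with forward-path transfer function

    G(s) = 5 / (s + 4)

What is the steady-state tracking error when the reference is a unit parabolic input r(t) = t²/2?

G(s) has no poles at the origin.
This is a Type 0 system; Ka = lim_{s→0} s^2·G(s) = 0, so the steady-state error for a parabola input is infinite.

e_ss = ∞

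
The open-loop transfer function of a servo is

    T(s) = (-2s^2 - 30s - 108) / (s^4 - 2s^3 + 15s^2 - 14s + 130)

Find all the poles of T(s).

s = 2 ± 3j, -1 ± 3j

The poles are the roots of the denominator s^4 - 2s^3 + 15s^2 - 14s + 130 = 0.
No real roots exist; factor into two real quadratics: (s^2 - 4s + 13)(s^2 + 2s + 10) = 0.
Each quadratic gives a conjugate pair via the quadratic formula.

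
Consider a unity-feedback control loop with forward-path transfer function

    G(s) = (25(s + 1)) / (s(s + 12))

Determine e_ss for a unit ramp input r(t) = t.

G(s) has one pole at the origin.
This is a Type 1 system. Kv = lim_{s→0} s·G(s) = 25/12.
e_ss = 1/Kv = 1/(25/12) = 12/25 ≈ 0.4800.

e_ss = 0.4800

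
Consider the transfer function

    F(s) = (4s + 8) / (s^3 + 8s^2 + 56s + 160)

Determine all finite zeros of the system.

Set the numerator to zero: 4s + 8 = 0, i.e. 4·(s + 2) = 0.
So s = -2.

s = -2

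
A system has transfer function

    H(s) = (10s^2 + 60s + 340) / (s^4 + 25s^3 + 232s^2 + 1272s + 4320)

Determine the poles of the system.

The poles are the roots of the denominator s^4 + 25s^3 + 232s^2 + 1272s + 4320 = 0.
Trying s = -12: the polynomial evaluates to 0, so (s + 12) is a factor.
Dividing out leaves s^3 + 13s^2 + 76s + 360 = 0.
This factors further as (s^2 + 4s + 40)(s + 9) = 0.

s = -2 + 6j, -2 - 6j, -12, -9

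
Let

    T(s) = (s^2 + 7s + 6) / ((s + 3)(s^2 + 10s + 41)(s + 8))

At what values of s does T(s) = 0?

s = -1, -6

Set the numerator to zero: s^2 + 7s + 6 = 0.
Factoring: (s + 1)(s + 6) = 0.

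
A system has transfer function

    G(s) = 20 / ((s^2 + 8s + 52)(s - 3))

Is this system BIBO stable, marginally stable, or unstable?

unstable

The poles can be read from the denominator factors: s = -4 ± 6j, 3.
Since the pole(s) at s = 3 lie in the right half-plane, the system is unstable.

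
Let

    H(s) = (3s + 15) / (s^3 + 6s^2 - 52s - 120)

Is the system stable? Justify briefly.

The denominator s^3 + 6s^2 - 52s - 120 factors as (s - 6)(s + 2)(s + 10), giving poles at s = 6, -2, -10.
Since the pole(s) at s = 6 lie in the right half-plane, the system is unstable.

unstable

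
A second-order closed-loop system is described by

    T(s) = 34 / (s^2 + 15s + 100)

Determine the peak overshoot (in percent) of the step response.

%OS ≈ 2.84%

Comparing s^2 + 15s + 100 to s^2 + 2ζωₙs + ωₙ²: ωₙ = 10 rad/s and ζ = 15/(2·10) = 0.75.
%OS = 100·exp(−πζ/√(1−ζ²)) = 100·exp(−π·0.75/√(1−0.75²)) ≈ 2.84%.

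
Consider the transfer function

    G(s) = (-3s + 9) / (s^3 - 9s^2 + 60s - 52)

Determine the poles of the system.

The poles are the roots of the denominator s^3 - 9s^2 + 60s - 52 = 0.
Trying s = 1: the polynomial evaluates to 0, so (s - 1) is a factor.
Dividing out leaves s^2 - 8s + 52 = 0.
The quadratic formula then gives s = 4 ± 6j.

s = 4 + 6j, 4 - 6j, 1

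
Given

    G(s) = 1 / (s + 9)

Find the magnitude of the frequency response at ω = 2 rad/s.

Substitute s = j2: numerator = 1, denominator = 9 + j2.
|G(j2)| = |1| / |9 + j2| = 1 / 9.2195 ≈ 0.1085.

|G(j2)| ≈ 0.1085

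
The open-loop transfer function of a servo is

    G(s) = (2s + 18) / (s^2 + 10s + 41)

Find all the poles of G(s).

s = -5 ± 4j

The poles are the roots of the denominator s^2 + 10s + 41 = 0.
Using the quadratic formula: s = (-10 ± √(-64))/2 = -5 ± 4j.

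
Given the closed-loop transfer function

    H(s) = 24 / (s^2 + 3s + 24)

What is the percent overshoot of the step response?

Comparing s^2 + 3s + 24 to s^2 + 2ζωₙs + ωₙ²: ωₙ = √24 ≈ 4.899 rad/s and ζ = 3/(2·√24) ≈ 0.3062.
%OS = 100·exp(−πζ/√(1−ζ²)) = 100·exp(−π·0.3062/√(1−0.3062²)) ≈ 36.4%.

%OS ≈ 36.4%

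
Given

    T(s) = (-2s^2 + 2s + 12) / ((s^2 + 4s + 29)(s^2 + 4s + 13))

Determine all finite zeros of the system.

s = 3, -2

Set the numerator to zero: -2s^2 + 2s + 12 = 0, i.e. -2·(s^2 - s - 6) = 0.
Factoring: (s - 3)(s + 2) = 0.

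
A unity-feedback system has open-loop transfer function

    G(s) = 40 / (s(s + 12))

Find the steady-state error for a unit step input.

G(s) has one pole at the origin.
This is a Type 1 system; for a step input the steady-state error is zero.

e_ss = 0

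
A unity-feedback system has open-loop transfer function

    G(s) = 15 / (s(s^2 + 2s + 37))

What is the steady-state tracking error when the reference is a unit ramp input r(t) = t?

e_ss = 2.467

G(s) has one pole at the origin.
This is a Type 1 system. Kv = lim_{s→0} s·G(s) = 15/37.
e_ss = 1/Kv = 1/(15/37) = 37/15 ≈ 2.467.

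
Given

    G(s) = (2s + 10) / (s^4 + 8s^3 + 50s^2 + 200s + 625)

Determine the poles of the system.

The poles are the roots of the denominator s^4 + 8s^3 + 50s^2 + 200s + 625 = 0.
No real roots exist; factor into two real quadratics: (s^2 + 25)(s^2 + 8s + 25) = 0.
Each quadratic gives a conjugate pair via the quadratic formula.

s = ±5j, -4 ± 3j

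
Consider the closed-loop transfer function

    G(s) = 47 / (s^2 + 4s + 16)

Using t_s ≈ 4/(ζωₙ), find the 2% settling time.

Comparing s^2 + 4s + 16 to s^2 + 2ζωₙs + ωₙ²: ωₙ = 4 rad/s and ζ = 4/(2·4) = 0.5.
ζωₙ = 4/2 = 2, so t_s ≈ 4/(ζωₙ) = 4/2 = 2 s.

t_s ≈ 2 s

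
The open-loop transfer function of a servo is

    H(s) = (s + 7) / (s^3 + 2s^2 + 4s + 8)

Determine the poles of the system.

The poles are the roots of the denominator s^3 + 2s^2 + 4s + 8 = 0.
Trying s = -2: the polynomial evaluates to 0, so (s + 2) is a factor.
Dividing out leaves s^2 + 4 = 0.
The quadratic formula then gives s = 0 ± 2j.

s = ±2j, -2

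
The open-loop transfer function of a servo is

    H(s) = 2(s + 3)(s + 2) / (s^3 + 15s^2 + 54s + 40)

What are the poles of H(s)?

The poles are the roots of the denominator s^3 + 15s^2 + 54s + 40 = 0.
Trying s = -1: the polynomial evaluates to 0, so (s + 1) is a factor.
Dividing out leaves s^2 + 14s + 40 = 0.
Factoring the quadratic: (s + 10)(s + 4) = 0.

s = -1, -10, -4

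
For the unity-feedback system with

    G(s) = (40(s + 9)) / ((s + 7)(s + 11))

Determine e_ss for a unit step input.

e_ss = 0.1762

G(s) has no poles at the origin.
This is a Type 0 system. Kp = lim_{s→0} G(s) = 360/77.
e_ss = 1/(1 + Kp) = 1/(1 + 360/77) = 77/437 ≈ 0.1762.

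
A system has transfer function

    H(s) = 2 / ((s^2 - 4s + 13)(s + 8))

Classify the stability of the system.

The poles can be read from the denominator factors: s = 2 ± 3j, -8.
Since the pole(s) at s = 2 ± 3j lie in the right half-plane, the system is unstable.

unstable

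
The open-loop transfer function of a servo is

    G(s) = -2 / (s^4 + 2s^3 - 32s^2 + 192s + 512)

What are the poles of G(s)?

The poles are the roots of the denominator s^4 + 2s^3 - 32s^2 + 192s + 512 = 0.
Trying s = -2: the polynomial evaluates to 0, so (s + 2) is a factor.
Dividing out leaves s^3 - 32s + 256 = 0.
This factors further as (s^2 - 8s + 32)(s + 8) = 0.

s = -2, 4 + 4j, 4 - 4j, -8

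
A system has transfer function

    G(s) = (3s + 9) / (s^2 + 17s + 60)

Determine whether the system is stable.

stable

The denominator s^2 + 17s + 60 factors as (s + 12)(s + 5), giving poles at s = -12, -5.
Since all poles lie strictly in the left half-plane, the system is stable.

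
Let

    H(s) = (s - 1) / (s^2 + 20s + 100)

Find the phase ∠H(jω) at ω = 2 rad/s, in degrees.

At s = j2: numerator = -1 + j2, denominator = 96 + j40.
∠H = ∠num − ∠den = 116.57° − (22.620°) = 93.95°.

∠H(j2) ≈ 93.95°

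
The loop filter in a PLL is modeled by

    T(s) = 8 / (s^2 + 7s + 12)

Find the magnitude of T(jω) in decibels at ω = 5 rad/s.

Substitute s = j5: numerator = 8, denominator = -13 + j35.
|T(j5)| = |8| / |-13 + j35| = 8 / 37.336 ≈ 0.2143.
In decibels: 20·log₁₀(0.2143) ≈ -13.4 dB.

|T(j5)|_dB ≈ -13.4 dB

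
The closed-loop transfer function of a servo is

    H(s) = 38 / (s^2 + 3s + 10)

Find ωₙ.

Compare the denominator to the standard form s^2 + 2ζωₙs + ωₙ².
ωₙ² = 10, so ωₙ = √10 ≈ 3.162 rad/s.

ωₙ ≈ 3.162 rad/s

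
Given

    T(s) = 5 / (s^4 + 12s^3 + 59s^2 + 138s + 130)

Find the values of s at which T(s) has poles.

The poles are the roots of the denominator s^4 + 12s^3 + 59s^2 + 138s + 130 = 0.
No real roots exist; factor into two real quadratics: (s^2 + 6s + 10)(s^2 + 6s + 13) = 0.
Each quadratic gives a conjugate pair via the quadratic formula.

s = -3 + j, -3 - j, -3 + 2j, -3 - 2j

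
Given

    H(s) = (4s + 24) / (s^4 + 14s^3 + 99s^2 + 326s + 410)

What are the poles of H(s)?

The poles are the roots of the denominator s^4 + 14s^3 + 99s^2 + 326s + 410 = 0.
No real roots exist; factor into two real quadratics: (s^2 + 6s + 10)(s^2 + 8s + 41) = 0.
Each quadratic gives a conjugate pair via the quadratic formula.

s = -3 + j, -3 - j, -4 + 5j, -4 - 5j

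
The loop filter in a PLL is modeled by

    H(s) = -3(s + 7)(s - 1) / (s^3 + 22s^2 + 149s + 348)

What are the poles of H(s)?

The poles are the roots of the denominator s^3 + 22s^2 + 149s + 348 = 0.
Trying s = -12: the polynomial evaluates to 0, so (s + 12) is a factor.
Dividing out leaves s^2 + 10s + 29 = 0.
The quadratic formula then gives s = -5 ± 2j.

s = -5 + 2j, -5 - 2j, -12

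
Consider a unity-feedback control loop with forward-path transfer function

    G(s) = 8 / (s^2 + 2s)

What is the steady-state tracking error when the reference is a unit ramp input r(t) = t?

G(s) has one pole at the origin.
This is a Type 1 system. Kv = lim_{s→0} s·G(s) = 8/2 = 4.
e_ss = 1/Kv = 1/(4) = 1/4 ≈ 0.2500.

e_ss = 0.2500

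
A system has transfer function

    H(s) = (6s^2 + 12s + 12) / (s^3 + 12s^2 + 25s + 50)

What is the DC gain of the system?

H(0) = 6/25 ≈ 0.2400

Set s = 0: H(0) = (12) / (50) = 6/25.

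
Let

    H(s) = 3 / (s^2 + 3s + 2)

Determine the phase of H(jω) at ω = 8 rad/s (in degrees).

At s = j8: numerator = 3, denominator = -62 + j24.
∠H = ∠num − ∠den = 0° − (158.84°) = -158.8°.

∠H(j8) ≈ -158.8°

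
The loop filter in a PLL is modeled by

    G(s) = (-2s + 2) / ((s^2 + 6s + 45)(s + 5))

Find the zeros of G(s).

s = 1

Set the numerator to zero: -2s + 2 = 0, i.e. -2·(s - 1) = 0.
So s = 1.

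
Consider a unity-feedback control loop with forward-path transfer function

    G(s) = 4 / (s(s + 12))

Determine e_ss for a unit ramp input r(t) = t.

G(s) has one pole at the origin.
This is a Type 1 system. Kv = lim_{s→0} s·G(s) = 4/12 = 1/3.
e_ss = 1/Kv = 1/(1/3) = 3.

e_ss = 3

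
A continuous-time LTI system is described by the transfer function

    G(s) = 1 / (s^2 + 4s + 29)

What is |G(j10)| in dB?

Substitute s = j10: numerator = 1, denominator = -71 + j40.
|G(j10)| = |1| / |-71 + j40| = 1 / 81.492 ≈ 0.01227.
In decibels: 20·log₁₀(0.01227) ≈ -38.2 dB.

|G(j10)|_dB ≈ -38.2 dB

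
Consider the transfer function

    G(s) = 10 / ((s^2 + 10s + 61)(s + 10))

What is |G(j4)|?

|G(j4)| ≈ 0.01542

Substitute s = j4: numerator = 10, denominator = 290 + j580.
|G(j4)| = |10| / |290 + j580| = 10 / 648.46 ≈ 0.01542.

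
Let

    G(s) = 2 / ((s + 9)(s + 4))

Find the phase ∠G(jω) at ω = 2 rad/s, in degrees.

At s = j2: numerator = 2, denominator = 32 + j26.
∠G = ∠num − ∠den = 0° − (39.094°) = -39.09°.

∠G(j2) ≈ -39.09°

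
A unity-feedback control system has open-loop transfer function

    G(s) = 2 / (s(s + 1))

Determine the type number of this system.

The denominator has 1 factor of s at the origin (free integrator), so this is a Type 1 system.

Type 1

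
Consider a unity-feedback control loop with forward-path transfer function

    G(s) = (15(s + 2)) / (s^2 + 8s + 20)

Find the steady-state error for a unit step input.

G(s) has no poles at the origin.
This is a Type 0 system. Kp = lim_{s→0} G(s) = 30/20 = 3/2.
e_ss = 1/(1 + Kp) = 1/(1 + 3/2) = 2/5 ≈ 0.4000.

e_ss = 0.4000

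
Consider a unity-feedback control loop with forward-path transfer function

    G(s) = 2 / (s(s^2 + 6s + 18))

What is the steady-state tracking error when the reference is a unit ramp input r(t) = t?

G(s) has one pole at the origin.
This is a Type 1 system. Kv = lim_{s→0} s·G(s) = 2/18 = 1/9.
e_ss = 1/Kv = 1/(1/9) = 9.

e_ss = 9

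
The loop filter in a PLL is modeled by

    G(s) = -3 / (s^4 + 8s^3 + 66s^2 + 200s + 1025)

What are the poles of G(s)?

The poles are the roots of the denominator s^4 + 8s^3 + 66s^2 + 200s + 1025 = 0.
No real roots exist; factor into two real quadratics: (s^2 + 25)(s^2 + 8s + 41) = 0.
Each quadratic gives a conjugate pair via the quadratic formula.

s = 5j, -5j, -4 + 5j, -4 - 5j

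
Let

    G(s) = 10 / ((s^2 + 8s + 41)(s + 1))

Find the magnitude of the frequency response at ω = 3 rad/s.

|G(j3)| ≈ 0.07906

Substitute s = j3: numerator = 10, denominator = -40 + j120.
|G(j3)| = |10| / |-40 + j120| = 10 / 126.49 ≈ 0.07906.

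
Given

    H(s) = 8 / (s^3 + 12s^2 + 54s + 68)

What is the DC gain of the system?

H(0) = 2/17 ≈ 0.1176

Set s = 0: H(0) = (8) / (68) = 2/17.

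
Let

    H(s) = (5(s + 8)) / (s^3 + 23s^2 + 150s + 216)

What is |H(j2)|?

Substitute s = j2: numerator = 40 + j10, denominator = 124 + j292.
|H(j2)| = |40 + j10| / |124 + j292| = 41.231 / 317.24 ≈ 0.1300.

|H(j2)| ≈ 0.1300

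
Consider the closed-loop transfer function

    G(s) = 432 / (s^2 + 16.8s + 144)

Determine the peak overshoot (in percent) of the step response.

%OS ≈ 4.60%

Comparing s^2 + 16.8s + 144 to s^2 + 2ζωₙs + ωₙ²: ωₙ = 12 rad/s and ζ = 16.8/(2·12) = 0.7.
%OS = 100·exp(−πζ/√(1−ζ²)) = 100·exp(−π·0.7/√(1−0.7²)) ≈ 4.60%.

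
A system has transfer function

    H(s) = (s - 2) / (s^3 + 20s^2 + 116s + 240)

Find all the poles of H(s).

The poles are the roots of the denominator s^3 + 20s^2 + 116s + 240 = 0.
Trying s = -12: the polynomial evaluates to 0, so (s + 12) is a factor.
Dividing out leaves s^2 + 8s + 20 = 0.
The quadratic formula then gives s = -4 ± 2j.

s = -4 + 2j, -4 - 2j, -12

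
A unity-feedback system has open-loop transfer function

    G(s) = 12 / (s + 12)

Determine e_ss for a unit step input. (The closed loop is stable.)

e_ss = 0.5000

G(s) has no poles at the origin.
This is a Type 0 system. Kp = lim_{s→0} G(s) = 12/12 = 1.
e_ss = 1/(1 + Kp) = 1/(1 + 1) = 1/2 ≈ 0.5000.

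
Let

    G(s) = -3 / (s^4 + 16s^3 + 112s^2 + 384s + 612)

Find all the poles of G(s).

s = -5 + 3j, -5 - 3j, -3 + 3j, -3 - 3j

The poles are the roots of the denominator s^4 + 16s^3 + 112s^2 + 384s + 612 = 0.
No real roots exist; factor into two real quadratics: (s^2 + 10s + 34)(s^2 + 6s + 18) = 0.
Each quadratic gives a conjugate pair via the quadratic formula.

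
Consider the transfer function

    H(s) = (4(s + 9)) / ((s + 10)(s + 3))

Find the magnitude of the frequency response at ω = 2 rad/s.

|H(j2)| ≈ 1.003

Substitute s = j2: numerator = 36 + j8, denominator = 26 + j26.
|H(j2)| = |36 + j8| / |26 + j26| = 36.878 / 36.770 ≈ 1.003.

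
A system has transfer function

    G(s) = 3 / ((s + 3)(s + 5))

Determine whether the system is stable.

stable

The poles can be read from the denominator factors: s = -3, -5.
Since all poles lie strictly in the left half-plane, the system is stable.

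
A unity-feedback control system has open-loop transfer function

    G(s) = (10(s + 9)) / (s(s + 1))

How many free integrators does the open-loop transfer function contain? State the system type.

Type 1

The denominator has 1 factor of s at the origin (free integrator), so this is a Type 1 system.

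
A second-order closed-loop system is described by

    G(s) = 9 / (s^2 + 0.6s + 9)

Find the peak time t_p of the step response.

Comparing s^2 + 0.6s + 9 to s^2 + 2ζωₙs + ωₙ²: ωₙ = 3 rad/s and ζ = 0.6/(2·3) = 0.1.
ζωₙ = 0.6/2 = 0.3, so ω_d = ωₙ√(1−ζ²) = √(ωₙ² − (ζωₙ)²) = √(9 − 0.3²) = √8.91 ≈ 2.985 rad/s.
t_p = π/ω_d = π/2.985 ≈ 1.052 s.

t_p ≈ 1.052 s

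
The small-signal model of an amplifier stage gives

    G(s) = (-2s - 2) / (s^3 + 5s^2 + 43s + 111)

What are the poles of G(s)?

The poles are the roots of the denominator s^3 + 5s^2 + 43s + 111 = 0.
Trying s = -3: the polynomial evaluates to 0, so (s + 3) is a factor.
Dividing out leaves s^2 + 2s + 37 = 0.
The quadratic formula then gives s = -1 ± 6j.

s = -1 ± 6j, -3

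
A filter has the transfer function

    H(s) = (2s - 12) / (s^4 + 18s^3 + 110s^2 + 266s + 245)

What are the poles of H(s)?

The poles are the roots of the denominator s^4 + 18s^3 + 110s^2 + 266s + 245 = 0.
Trying s = -7: the polynomial evaluates to 0, so (s + 7) is a factor.
Dividing out leaves s^3 + 11s^2 + 33s + 35 = 0.
This factors further as (s^2 + 4s + 5)(s + 7) = 0.

s = -2 + j, -2 - j, -7, -7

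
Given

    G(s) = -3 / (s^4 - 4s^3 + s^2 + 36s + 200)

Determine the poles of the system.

s = -2 + 2j, -2 - 2j, 4 + 3j, 4 - 3j

The poles are the roots of the denominator s^4 - 4s^3 + s^2 + 36s + 200 = 0.
No real roots exist; factor into two real quadratics: (s^2 + 4s + 8)(s^2 - 8s + 25) = 0.
Each quadratic gives a conjugate pair via the quadratic formula.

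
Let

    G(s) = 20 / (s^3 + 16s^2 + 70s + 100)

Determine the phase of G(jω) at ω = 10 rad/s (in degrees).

At s = j10: numerator = 20, denominator = -1500 - j300.
∠G = ∠num − ∠den = 0° − (-168.69°) = 168.7°.

∠G(j10) ≈ 168.7°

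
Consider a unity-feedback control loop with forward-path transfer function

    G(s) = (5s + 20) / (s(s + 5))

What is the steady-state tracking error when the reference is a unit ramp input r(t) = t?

e_ss = 0.2500

G(s) has one pole at the origin.
This is a Type 1 system. Kv = lim_{s→0} s·G(s) = 20/5 = 4.
e_ss = 1/Kv = 1/(4) = 1/4 ≈ 0.2500.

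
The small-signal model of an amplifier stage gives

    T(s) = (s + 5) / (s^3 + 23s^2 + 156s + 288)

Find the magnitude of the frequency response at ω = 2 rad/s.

|T(j2)| ≈ 0.01489

Substitute s = j2: numerator = 5 + j2, denominator = 196 + j304.
|T(j2)| = |5 + j2| / |196 + j304| = 5.3852 / 361.71 ≈ 0.01489.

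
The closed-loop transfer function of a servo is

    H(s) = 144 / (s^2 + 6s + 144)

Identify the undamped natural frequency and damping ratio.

ωₙ = 12 rad/s, ζ = 0.25

Compare the denominator to the standard form s^2 + 2ζωₙs + ωₙ².
ωₙ² = 144, so ωₙ = 12 rad/s.
2ζωₙ = 6, so ζ = 6/(2·12) = 0.25.
With ζ = 0.25 the response is underdamped.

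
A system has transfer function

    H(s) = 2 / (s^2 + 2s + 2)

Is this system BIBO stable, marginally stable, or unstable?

stable

The denominator s^2 + 2s + 2 factors as (s^2 + 2s + 2), giving poles at s = -1 ± j.
Since all poles lie strictly in the left half-plane, the system is stable.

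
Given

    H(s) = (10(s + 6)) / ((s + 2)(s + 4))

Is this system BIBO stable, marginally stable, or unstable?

stable

The poles can be read from the denominator factors: s = -2, -4.
Since all poles lie strictly in the left half-plane, the system is stable.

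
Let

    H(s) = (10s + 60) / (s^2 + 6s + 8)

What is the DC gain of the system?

H(0) = 15/2 ≈ 7.500

Set s = 0: H(0) = (60) / (8) = 15/2.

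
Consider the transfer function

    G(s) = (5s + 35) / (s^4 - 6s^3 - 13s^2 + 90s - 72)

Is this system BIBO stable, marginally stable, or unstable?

The denominator s^4 - 6s^3 - 13s^2 + 90s - 72 factors as (s - 3)(s - 6)(s - 1)(s + 4), giving poles at s = 3, 6, 1, -4.
Since the pole(s) at s = 3, 6, 1 lie in the right half-plane, the system is unstable.

unstable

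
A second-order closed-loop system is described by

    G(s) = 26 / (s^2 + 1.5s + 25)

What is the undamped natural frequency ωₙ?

ωₙ = 5 rad/s

Compare the denominator to the standard form s^2 + 2ζωₙs + ωₙ².
ωₙ² = 25, so ωₙ = 5 rad/s.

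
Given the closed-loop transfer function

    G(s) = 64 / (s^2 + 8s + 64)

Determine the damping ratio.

ζ = 0.5

Compare the denominator to the standard form s^2 + 2ζωₙs + ωₙ².
ωₙ² = 64, so ωₙ = 8 rad/s.
2ζωₙ = 8, so ζ = 8/(2·8) = 0.5.
With ζ = 0.5 the response is underdamped.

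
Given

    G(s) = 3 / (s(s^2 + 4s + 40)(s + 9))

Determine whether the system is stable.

The poles can be read from the denominator factors: s = 0, -2 + 6j, -2 - 6j, -9.
Since the simple pole(s) at s = 0 lie on the jω-axis with none in the right half-plane, the system is marginally stable.

marginally stable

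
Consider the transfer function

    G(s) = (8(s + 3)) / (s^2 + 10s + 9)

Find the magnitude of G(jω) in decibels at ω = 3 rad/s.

|G(j3)|_dB ≈ 1.07 dB

Substitute s = j3: numerator = 24 + j24, denominator = j30.
|G(j3)| = |24 + j24| / |j30| = 33.941 / 30 ≈ 1.131.
In decibels: 20·log₁₀(1.131) ≈ 1.07 dB.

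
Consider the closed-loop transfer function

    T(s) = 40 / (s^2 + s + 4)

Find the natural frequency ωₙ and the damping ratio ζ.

ωₙ = 2 rad/s, ζ = 0.25

Compare the denominator to the standard form s^2 + 2ζωₙs + ωₙ².
ωₙ² = 4, so ωₙ = 2 rad/s.
2ζωₙ = 1, so ζ = 1/(2·2) = 0.25.
With ζ = 0.25 the response is underdamped.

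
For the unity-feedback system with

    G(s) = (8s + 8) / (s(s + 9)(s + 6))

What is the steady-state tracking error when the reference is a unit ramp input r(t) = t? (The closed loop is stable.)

e_ss = 6.750

G(s) has one pole at the origin.
This is a Type 1 system. Kv = lim_{s→0} s·G(s) = 8/54 = 4/27.
e_ss = 1/Kv = 1/(4/27) = 27/4 ≈ 6.750.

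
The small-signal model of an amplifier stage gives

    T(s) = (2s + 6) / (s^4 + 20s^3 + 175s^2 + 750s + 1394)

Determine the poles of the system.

The poles are the roots of the denominator s^4 + 20s^3 + 175s^2 + 750s + 1394 = 0.
No real roots exist; factor into two real quadratics: (s^2 + 10s + 34)(s^2 + 10s + 41) = 0.
Each quadratic gives a conjugate pair via the quadratic formula.

s = -5 ± 3j, -5 ± 4j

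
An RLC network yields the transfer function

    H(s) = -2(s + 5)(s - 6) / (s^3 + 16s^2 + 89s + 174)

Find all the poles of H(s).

The poles are the roots of the denominator s^3 + 16s^2 + 89s + 174 = 0.
Trying s = -6: the polynomial evaluates to 0, so (s + 6) is a factor.
Dividing out leaves s^2 + 10s + 29 = 0.
The quadratic formula then gives s = -5 ± 2j.

s = -5 ± 2j, -6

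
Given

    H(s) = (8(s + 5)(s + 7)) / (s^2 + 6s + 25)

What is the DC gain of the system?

Set s = 0: H(0) = (280) / (25) = 56/5.

H(0) = 56/5 ≈ 11.20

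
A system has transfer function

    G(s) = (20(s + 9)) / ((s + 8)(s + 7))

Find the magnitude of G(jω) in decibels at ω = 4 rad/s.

Substitute s = j4: numerator = 180 + j80, denominator = 40 + j60.
|G(j4)| = |180 + j80| / |40 + j60| = 196.98 / 72.111 ≈ 2.732.
In decibels: 20·log₁₀(2.732) ≈ 8.73 dB.

|G(j4)|_dB ≈ 8.73 dB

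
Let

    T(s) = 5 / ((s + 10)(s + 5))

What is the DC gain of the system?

T(0) = 1/10 ≈ 0.1000

Set s = 0: T(0) = (5) / (50) = 1/10.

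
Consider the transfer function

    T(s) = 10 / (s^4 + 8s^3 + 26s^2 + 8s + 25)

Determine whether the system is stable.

The denominator s^4 + 8s^3 + 26s^2 + 8s + 25 factors as (s^2 + 1)(s^2 + 8s + 25), giving poles at s = ±j, -4 ± 3j.
Since the simple pole(s) at s = j, -j lie on the jω-axis with none in the right half-plane, the system is marginally stable.

marginally stable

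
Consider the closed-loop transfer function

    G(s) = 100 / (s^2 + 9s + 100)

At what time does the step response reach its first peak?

t_p ≈ 0.3518 s

Comparing s^2 + 9s + 100 to s^2 + 2ζωₙs + ωₙ²: ωₙ = 10 rad/s and ζ = 9/(2·10) = 0.45.
ζωₙ = 9/2 = 4.5, so ω_d = ωₙ√(1−ζ²) = √(ωₙ² − (ζωₙ)²) = √(100 − 4.5²) = √79.75 ≈ 8.930 rad/s.
t_p = π/ω_d = π/8.930 ≈ 0.3518 s.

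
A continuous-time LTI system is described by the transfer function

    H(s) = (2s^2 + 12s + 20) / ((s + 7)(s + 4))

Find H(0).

H(0) = 5/7 ≈ 0.7143

Set s = 0: H(0) = (20) / (28) = 5/7.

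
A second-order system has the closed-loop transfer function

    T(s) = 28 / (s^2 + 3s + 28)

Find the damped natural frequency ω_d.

Comparing s^2 + 3s + 28 to s^2 + 2ζωₙs + ωₙ²: ωₙ = √28 ≈ 5.292 rad/s and ζ = 3/(2·√28) ≈ 0.2835.
ζωₙ = 3/2 = 1.5, so ω_d = ωₙ√(1−ζ²) = √(ωₙ² − (ζωₙ)²) = √(28 − 1.5²) = √25.75 ≈ 5.074 rad/s.

ω_d ≈ 5.074 rad/s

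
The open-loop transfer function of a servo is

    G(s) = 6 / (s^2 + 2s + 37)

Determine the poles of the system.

s = -1 + 6j, -1 - 6j

The poles are the roots of the denominator s^2 + 2s + 37 = 0.
Using the quadratic formula: s = (-2 ± √(-144))/2 = -1 ± 6j.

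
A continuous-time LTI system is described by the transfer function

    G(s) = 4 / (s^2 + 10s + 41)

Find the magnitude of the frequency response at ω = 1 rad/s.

|G(j1)| ≈ 0.09701

Substitute s = j1: numerator = 4, denominator = 40 + j10.
|G(j1)| = |4| / |40 + j10| = 4 / 41.231 ≈ 0.09701.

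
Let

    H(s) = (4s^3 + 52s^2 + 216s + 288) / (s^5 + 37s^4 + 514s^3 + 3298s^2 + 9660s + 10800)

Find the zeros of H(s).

s = -3, -6, -4

Set the numerator to zero: 4s^3 + 52s^2 + 216s + 288 = 0, i.e. 4·(s^3 + 13s^2 + 54s + 72) = 0.
Factoring: (s + 3)(s + 6)(s + 4) = 0.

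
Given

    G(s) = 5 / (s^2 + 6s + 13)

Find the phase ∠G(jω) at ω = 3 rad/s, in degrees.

∠G(j3) ≈ -77.47°

At s = j3: numerator = 5, denominator = 4 + j18.
∠G = ∠num − ∠den = 0° − (77.471°) = -77.47°.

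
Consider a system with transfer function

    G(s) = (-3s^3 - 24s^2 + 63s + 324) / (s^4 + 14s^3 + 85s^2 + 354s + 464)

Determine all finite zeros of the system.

Set the numerator to zero: -3s^3 - 24s^2 + 63s + 324 = 0, i.e. -3·(s^3 + 8s^2 - 21s - 108) = 0.
Factoring: (s + 3)(s - 4)(s + 9) = 0.

s = -3, 4, -9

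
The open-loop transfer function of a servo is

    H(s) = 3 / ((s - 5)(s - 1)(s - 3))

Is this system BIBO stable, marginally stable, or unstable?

unstable

The poles can be read from the denominator factors: s = 5, 1, 3.
Since the pole(s) at s = 5, 1, 3 lie in the right half-plane, the system is unstable.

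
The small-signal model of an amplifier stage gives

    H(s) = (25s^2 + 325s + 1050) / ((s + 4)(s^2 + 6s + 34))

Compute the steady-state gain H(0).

H(0) = 525/68 ≈ 7.721

Set s = 0: H(0) = (1050) / (136) = 525/68.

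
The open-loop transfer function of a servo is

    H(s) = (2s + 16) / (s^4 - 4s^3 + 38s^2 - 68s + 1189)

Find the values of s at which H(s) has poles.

The poles are the roots of the denominator s^4 - 4s^3 + 38s^2 - 68s + 1189 = 0.
No real roots exist; factor into two real quadratics: (s^2 - 8s + 41)(s^2 + 4s + 29) = 0.
Each quadratic gives a conjugate pair via the quadratic formula.

s = 4 + 5j, 4 - 5j, -2 + 5j, -2 - 5j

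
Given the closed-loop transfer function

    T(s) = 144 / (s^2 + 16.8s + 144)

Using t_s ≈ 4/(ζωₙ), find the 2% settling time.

Comparing s^2 + 16.8s + 144 to s^2 + 2ζωₙs + ωₙ²: ωₙ = 12 rad/s and ζ = 16.8/(2·12) = 0.7.
ζωₙ = 16.8/2 = 8.4, so t_s ≈ 4/(ζωₙ) = 4/8.4 ≈ 0.4762 s.

t_s ≈ 0.4762 s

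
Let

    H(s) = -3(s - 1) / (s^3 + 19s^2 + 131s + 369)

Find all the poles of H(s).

The poles are the roots of the denominator s^3 + 19s^2 + 131s + 369 = 0.
Trying s = -9: the polynomial evaluates to 0, so (s + 9) is a factor.
Dividing out leaves s^2 + 10s + 41 = 0.
The quadratic formula then gives s = -5 ± 4j.

s = -5 + 4j, -5 - 4j, -9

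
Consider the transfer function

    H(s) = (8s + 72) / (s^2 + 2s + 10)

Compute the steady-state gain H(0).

H(0) = 36/5 ≈ 7.200

Set s = 0: H(0) = (72) / (10) = 36/5.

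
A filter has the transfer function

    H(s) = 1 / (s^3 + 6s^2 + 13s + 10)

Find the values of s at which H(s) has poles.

The poles are the roots of the denominator s^3 + 6s^2 + 13s + 10 = 0.
Trying s = -2: the polynomial evaluates to 0, so (s + 2) is a factor.
Dividing out leaves s^2 + 4s + 5 = 0.
The quadratic formula then gives s = -2 ± 1j.

s = -2 + j, -2 - j, -2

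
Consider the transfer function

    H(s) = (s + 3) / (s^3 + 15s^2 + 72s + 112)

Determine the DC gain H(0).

H(0) = 3/112 ≈ 0.02679

Set s = 0: H(0) = (3) / (112) = 3/112.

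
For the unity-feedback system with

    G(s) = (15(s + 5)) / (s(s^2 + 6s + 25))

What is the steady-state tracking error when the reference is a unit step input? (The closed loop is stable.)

G(s) has one pole at the origin.
This is a Type 1 system; for a step input the steady-state error is zero.

e_ss = 0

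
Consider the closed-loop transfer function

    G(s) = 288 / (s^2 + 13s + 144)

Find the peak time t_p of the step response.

Comparing s^2 + 13s + 144 to s^2 + 2ζωₙs + ωₙ²: ωₙ = 12 rad/s and ζ = 13/(2·12) ≈ 0.5417.
ζωₙ = 13/2 = 6.5, so ω_d = ωₙ√(1−ζ²) = √(ωₙ² − (ζωₙ)²) = √(144 − 6.5²) = √101.75 ≈ 10.09 rad/s.
t_p = π/ω_d = π/10.09 ≈ 0.3114 s.

t_p ≈ 0.3114 s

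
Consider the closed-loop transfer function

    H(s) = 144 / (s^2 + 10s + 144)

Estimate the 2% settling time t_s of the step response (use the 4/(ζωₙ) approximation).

Comparing s^2 + 10s + 144 to s^2 + 2ζωₙs + ωₙ²: ωₙ = 12 rad/s and ζ = 10/(2·12) ≈ 0.4167.
ζωₙ = 10/2 = 5, so t_s ≈ 4/(ζωₙ) = 4/5 = 0.8000 s.

t_s ≈ 0.8000 s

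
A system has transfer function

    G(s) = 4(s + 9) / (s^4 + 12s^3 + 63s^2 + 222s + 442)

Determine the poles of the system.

s = -1 ± 4j, -5 ± j

The poles are the roots of the denominator s^4 + 12s^3 + 63s^2 + 222s + 442 = 0.
No real roots exist; factor into two real quadratics: (s^2 + 2s + 17)(s^2 + 10s + 26) = 0.
Each quadratic gives a conjugate pair via the quadratic formula.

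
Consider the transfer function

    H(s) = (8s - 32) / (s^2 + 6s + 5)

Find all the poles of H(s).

The poles are the roots of the denominator s^2 + 6s + 5 = 0.
Factoring: (s + 5)(s + 1) = 0, so s = -5 and s = -1.

s = -5, -1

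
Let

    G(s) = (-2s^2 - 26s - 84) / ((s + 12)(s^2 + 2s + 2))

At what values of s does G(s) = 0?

s = -6, -7

Set the numerator to zero: -2s^2 - 26s - 84 = 0, i.e. -2·(s^2 + 13s + 42) = 0.
Factoring: (s + 6)(s + 7) = 0.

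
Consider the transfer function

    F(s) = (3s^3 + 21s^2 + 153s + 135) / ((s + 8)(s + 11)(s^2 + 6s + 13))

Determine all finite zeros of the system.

Set the numerator to zero: 3s^3 + 21s^2 + 153s + 135 = 0, i.e. 3·(s^3 + 7s^2 + 51s + 45) = 0.
Factoring: (s + 1)(s^2 + 6s + 45) = 0.

s = -1, -3 + 6j, -3 - 6j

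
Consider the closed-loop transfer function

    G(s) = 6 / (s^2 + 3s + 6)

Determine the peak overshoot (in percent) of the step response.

%OS ≈ 8.77%

Comparing s^2 + 3s + 6 to s^2 + 2ζωₙs + ωₙ²: ωₙ = √6 ≈ 2.449 rad/s and ζ = 3/(2·√6) ≈ 0.6124.
%OS = 100·exp(−πζ/√(1−ζ²)) = 100·exp(−π·0.6124/√(1−0.6124²)) ≈ 8.77%.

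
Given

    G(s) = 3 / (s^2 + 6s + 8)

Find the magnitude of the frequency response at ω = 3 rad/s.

|G(j3)| ≈ 0.1664

Substitute s = j3: numerator = 3, denominator = -1 + j18.
|G(j3)| = |3| / |-1 + j18| = 3 / 18.028 ≈ 0.1664.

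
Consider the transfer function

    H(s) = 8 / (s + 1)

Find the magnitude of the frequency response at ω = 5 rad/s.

Substitute s = j5: numerator = 8, denominator = 1 + j5.
|H(j5)| = |8| / |1 + j5| = 8 / 5.0990 ≈ 1.569.

|H(j5)| ≈ 1.569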